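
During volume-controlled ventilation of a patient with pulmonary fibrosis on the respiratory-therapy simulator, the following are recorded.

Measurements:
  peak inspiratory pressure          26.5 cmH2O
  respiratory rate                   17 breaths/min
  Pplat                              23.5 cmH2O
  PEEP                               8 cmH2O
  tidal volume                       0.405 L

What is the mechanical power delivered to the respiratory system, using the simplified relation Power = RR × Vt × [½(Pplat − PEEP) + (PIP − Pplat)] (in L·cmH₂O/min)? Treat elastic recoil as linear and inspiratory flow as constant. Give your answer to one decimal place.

Per-breath work = Vt × [½(Pplat−PEEP) + (PIP−Pplat)] = 0.405 × [0.5×15.5 + 3.0] = 0.405 × 10.75 = 4.354 L·cmH2O.
Power = 17 × 4.354 = 74.018 L·cmH2O/min.

74.0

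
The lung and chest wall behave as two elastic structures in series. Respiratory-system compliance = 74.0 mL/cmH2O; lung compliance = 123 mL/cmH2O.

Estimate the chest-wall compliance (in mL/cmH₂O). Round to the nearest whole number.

186

1/Ccw = 1/Crs − 1/CL.
1/Ccw = 1/74.0 − 1/123 = 0.005383.
Ccw = 185.77 mL/cmH2O.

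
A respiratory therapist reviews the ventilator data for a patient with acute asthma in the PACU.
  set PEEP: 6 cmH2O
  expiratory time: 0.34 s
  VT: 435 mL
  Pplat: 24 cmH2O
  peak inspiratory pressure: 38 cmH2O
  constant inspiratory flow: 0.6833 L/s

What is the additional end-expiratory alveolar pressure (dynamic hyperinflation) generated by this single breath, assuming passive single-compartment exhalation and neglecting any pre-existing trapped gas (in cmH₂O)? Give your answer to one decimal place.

R = (PIP − Pplat)/V̇ = (38 − 24) / 0.6833 = 14.0/0.6833 = 20.489 cmH2O·s/L.
C = Vt/(Pplat − PEEP) = 435.0 / (24 − 6) = 435.0/18.0 = 24.167 mL/cmH2O.
τ = R × C = 20.489 × 0.02417 L/cmH2O = 0.4952 s.
Fraction remaining = e^(−Te/τ) = e^(−0.34/0.4952) = 0.5033; trapped volume = 435.0 × 0.5033 = 218.94 mL.
Additional alveolar pressure from trapping ≈ V_trapped / C = 218.94 / 24.167 = 9.059 cmH2O.

9.1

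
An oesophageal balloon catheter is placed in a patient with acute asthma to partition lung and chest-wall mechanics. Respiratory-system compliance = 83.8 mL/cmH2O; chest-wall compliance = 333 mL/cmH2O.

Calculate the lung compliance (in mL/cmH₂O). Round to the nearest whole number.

1/CL = 1/Crs − 1/Ccw.
1/CL = 1/83.8 − 1/333 = 0.00893.
CL = 111.98 mL/cmH2O.

112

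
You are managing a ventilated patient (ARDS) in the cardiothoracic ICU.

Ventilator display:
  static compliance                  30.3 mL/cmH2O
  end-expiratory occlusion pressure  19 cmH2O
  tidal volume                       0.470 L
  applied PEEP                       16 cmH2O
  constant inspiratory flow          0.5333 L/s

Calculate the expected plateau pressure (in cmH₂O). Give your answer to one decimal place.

End-expiratory occlusion gives total PEEP = 19 cmH2O (intrinsic PEEP = 19 − 16 = 3). Use total PEEP for the elastic gradient.
Pplat = PEEPtotal + Vt / Cstat = 19 + 470 / 30.3 = 19 + 15.512 = 34.512 cmH2O.

34.5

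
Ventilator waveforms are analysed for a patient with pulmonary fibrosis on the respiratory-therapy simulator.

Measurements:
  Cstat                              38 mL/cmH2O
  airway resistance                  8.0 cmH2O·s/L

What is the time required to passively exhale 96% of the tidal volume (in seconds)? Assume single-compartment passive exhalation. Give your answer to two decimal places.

τ = R × C = 8.0 × 38 mL/cmH2O = 8.0 × 0.038 L/cmH2O = 0.304 s.
Exhaled fraction f = 1 − e^(−t/τ) → t = −τ·ln(1 − f) = −0.304·ln(0.04) = 0.9785 s.

0.98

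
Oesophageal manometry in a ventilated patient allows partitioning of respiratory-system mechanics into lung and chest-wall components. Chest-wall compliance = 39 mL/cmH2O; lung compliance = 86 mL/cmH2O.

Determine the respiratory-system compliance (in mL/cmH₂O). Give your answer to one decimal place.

26.8

Lung and chest wall are elastances in series: 1/Crs = 1/CL + 1/Ccw.
1/Crs = 1/86 + 1/39 = 0.03727.
Crs = 26.831 mL/cmH2O.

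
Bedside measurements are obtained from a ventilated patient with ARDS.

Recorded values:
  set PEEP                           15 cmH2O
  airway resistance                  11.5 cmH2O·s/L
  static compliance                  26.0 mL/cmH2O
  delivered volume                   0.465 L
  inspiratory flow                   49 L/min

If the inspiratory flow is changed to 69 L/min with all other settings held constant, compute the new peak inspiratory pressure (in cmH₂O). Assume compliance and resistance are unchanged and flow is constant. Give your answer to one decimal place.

Flow: 49 L/min ÷ 60 = 0.8167 L/s.
New flow: 69 L/min ÷ 60 = 1.15 L/s.
PIP = Vt/C + R·V̇ + PEEP (constant-flow equation of motion).
Only the resistive term changes: ΔPIP = R × ΔV̇ = 11.5 × (1.15 − 0.8167) = 11.5 × 0.3333 = 3.833 cmH2O.
Original PIP = 465/26.0 + 11.5×0.8167 + 15 = 42.277 cmH2O; new PIP = 42.277 + (3.833) = 46.11 cmH2O.

46.1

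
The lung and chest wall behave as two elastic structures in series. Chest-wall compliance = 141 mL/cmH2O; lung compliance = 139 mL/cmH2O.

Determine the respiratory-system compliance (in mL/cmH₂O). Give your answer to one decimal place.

Lung and chest wall are elastances in series: 1/Crs = 1/CL + 1/Ccw.
1/Crs = 1/139 + 1/141 = 0.01429.
Crs = 69.979 mL/cmH2O.

70.0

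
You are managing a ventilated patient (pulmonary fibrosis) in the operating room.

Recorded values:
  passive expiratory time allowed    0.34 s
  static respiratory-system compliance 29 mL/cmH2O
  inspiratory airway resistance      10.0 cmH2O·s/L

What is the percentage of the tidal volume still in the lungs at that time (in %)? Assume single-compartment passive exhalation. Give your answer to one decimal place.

τ = R × C = 10.0 × 29 mL/cmH2O = 10.0 × 0.029 L/cmH2O = 0.29 s.
Passive exhalation: V(t)/V₀ = e^(−t/τ) = e^(−0.34/0.29) = 0.3096.
Fraction remaining = 0.3096 → 30.96%.

31.0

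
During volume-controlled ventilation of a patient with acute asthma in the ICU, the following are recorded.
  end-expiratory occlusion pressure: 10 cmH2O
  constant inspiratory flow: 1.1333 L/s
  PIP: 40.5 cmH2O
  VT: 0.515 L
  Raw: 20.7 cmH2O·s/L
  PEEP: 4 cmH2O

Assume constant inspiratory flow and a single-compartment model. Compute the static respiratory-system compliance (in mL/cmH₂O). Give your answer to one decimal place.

Total PEEP = 10 cmH2O (set 4 + intrinsic 6); this is the baseline alveolar pressure.
Equation of motion (constant flow): PIP = Vt/C + R·V̇ + PEEP.
Vt/C = PIP − R·V̇ − PEEP = 40.5 − 20.7×1.1333 − 10 = 40.5 − 23.459 − 10 = 7.041 cmH2O.
C = Vt / 7.041 = 515 / 7.041 = 73.143 mL/cmH2O.

73.1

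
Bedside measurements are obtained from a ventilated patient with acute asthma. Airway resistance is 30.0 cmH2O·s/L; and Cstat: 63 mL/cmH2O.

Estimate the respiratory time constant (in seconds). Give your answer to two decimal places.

τ = R × C = 30.0 × 63 mL/cmH2O = 30.0 × 0.063 L/cmH2O = 1.89 s.

1.89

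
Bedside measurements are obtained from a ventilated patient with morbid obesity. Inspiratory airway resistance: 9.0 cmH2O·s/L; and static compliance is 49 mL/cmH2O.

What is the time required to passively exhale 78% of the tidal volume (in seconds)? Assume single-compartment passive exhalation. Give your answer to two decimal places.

τ = R × C = 9.0 × 49 mL/cmH2O = 9.0 × 0.049 L/cmH2O = 0.441 s.
Exhaled fraction f = 1 − e^(−t/τ) → t = −τ·ln(1 − f) = −0.441·ln(0.22) = 0.6677 s.

0.67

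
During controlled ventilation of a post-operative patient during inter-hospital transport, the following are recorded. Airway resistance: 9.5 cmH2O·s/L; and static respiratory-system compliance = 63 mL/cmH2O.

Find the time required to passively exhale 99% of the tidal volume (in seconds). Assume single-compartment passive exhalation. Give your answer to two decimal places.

τ = R × C = 9.5 × 63 mL/cmH2O = 9.5 × 0.063 L/cmH2O = 0.5985 s.
Exhaled fraction f = 1 − e^(−t/τ) → t = −τ·ln(1 − f) = −0.5985·ln(0.01) = 2.756 s.

2.76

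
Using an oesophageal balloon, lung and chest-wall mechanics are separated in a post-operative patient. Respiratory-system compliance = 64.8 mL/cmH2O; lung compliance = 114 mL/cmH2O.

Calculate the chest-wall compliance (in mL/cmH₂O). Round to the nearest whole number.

150

1/Ccw = 1/Crs − 1/CL.
1/Ccw = 1/64.8 − 1/114 = 0.00666.
Ccw = 150.15 mL/cmH2O.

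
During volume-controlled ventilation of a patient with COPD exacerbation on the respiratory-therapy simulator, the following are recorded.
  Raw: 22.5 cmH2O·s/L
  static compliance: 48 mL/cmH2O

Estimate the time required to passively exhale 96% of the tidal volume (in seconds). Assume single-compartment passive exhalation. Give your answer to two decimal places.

3.48

τ = R × C = 22.5 × 48 mL/cmH2O = 22.5 × 0.048 L/cmH2O = 1.08 s.
Exhaled fraction f = 1 − e^(−t/τ) → t = −τ·ln(1 − f) = −1.08·ln(0.04) = 3.476 s.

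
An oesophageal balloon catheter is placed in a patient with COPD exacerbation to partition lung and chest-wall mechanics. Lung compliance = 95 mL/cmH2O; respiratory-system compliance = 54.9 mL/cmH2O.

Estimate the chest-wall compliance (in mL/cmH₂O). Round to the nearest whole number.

130

1/Ccw = 1/Crs − 1/CL.
1/Ccw = 1/54.9 − 1/95 = 0.007689.
Ccw = 130.06 mL/cmH2O.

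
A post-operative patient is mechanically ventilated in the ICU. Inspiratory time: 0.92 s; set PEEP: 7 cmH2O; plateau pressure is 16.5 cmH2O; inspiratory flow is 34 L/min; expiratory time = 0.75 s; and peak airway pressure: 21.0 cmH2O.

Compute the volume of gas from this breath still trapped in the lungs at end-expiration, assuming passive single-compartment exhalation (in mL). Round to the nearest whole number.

93

Flow: 34 L/min ÷ 60 = 0.5667 L/s.
Vt = flow × Ti = 0.5667 L/s × 0.92 s × 1000 mL/L = 521.36 mL.
R = (PIP − Pplat)/V̇ = (21.0 − 16.5) / 0.5667 = 4.5/0.5667 = 7.941 cmH2O·s/L.
C = Vt/(Pplat − PEEP) = 521.36 / (16.5 − 7) = 521.36/9.5 = 54.88 mL/cmH2O.
τ = R × C = 7.941 × 0.05488 L/cmH2O = 0.4358 s.
Fraction remaining = e^(−Te/τ) = e^(−0.75/0.4358) = 0.1789.
Trapped volume = 521.36 × 0.1789 = 93.271 mL.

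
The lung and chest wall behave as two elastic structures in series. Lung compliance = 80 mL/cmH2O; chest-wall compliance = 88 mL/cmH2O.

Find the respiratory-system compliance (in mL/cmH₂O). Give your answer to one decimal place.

Lung and chest wall are elastances in series: 1/Crs = 1/CL + 1/Ccw.
1/Crs = 1/80 + 1/88 = 0.02386.
Crs = 41.911 mL/cmH2O.

41.9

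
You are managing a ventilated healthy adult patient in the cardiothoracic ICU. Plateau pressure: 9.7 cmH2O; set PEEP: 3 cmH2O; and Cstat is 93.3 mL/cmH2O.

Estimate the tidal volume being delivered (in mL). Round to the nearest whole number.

Vt = Cstat × (Pplat − PEEP) = 93.3 × (9.7 − 3) = 93.3 × 6.7 = 625.11 mL.

625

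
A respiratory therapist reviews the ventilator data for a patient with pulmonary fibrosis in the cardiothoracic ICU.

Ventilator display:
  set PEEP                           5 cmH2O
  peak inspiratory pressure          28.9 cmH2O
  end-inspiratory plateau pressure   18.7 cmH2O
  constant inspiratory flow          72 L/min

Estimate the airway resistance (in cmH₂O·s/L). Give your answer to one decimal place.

Flow: 72 L/min ÷ 60 = 1.2 L/s.
Raw = (PIP − Pplat) / flow = (28.9 − 18.7) / 1.2 = 10.2 / 1.2 = 8.5 cmH2O·s/L.

8.5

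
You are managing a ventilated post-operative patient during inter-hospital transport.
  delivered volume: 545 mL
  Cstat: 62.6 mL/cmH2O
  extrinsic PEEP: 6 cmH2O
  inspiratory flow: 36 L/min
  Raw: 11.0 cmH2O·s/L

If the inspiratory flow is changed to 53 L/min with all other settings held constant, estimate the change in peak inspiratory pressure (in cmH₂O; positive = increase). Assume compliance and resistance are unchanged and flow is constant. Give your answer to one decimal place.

3.1

Flow: 36 L/min ÷ 60 = 0.6 L/s.
New flow: 53 L/min ÷ 60 = 0.8833 L/s.
PIP = Vt/C + R·V̇ + PEEP (constant-flow equation of motion).
Only the resistive term changes: ΔPIP = R × ΔV̇ = 11.0 × (0.8833 − 0.6) = 11.0 × 0.2833 = 3.116 cmH2O.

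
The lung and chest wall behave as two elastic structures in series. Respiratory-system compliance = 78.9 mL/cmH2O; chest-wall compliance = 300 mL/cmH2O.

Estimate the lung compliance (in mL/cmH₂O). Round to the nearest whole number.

107

1/CL = 1/Crs − 1/Ccw.
1/CL = 1/78.9 − 1/300 = 0.009341.
CL = 107.05 mL/cmH2O.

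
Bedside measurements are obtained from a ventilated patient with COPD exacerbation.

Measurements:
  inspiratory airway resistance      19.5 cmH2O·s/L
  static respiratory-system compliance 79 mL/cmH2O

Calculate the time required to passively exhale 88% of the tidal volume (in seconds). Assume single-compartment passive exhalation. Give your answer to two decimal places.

3.27

τ = R × C = 19.5 × 79 mL/cmH2O = 19.5 × 0.079 L/cmH2O = 1.541 s.
Exhaled fraction f = 1 − e^(−t/τ) → t = −τ·ln(1 − f) = −1.541·ln(0.12) = 3.267 s.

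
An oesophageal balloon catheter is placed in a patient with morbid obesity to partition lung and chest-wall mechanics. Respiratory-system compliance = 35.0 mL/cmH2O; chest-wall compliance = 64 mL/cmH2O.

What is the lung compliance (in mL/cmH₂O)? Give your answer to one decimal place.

1/CL = 1/Crs − 1/Ccw.
1/CL = 1/35.0 − 1/64 = 0.01295.
CL = 77.22 mL/cmH2O.

77.2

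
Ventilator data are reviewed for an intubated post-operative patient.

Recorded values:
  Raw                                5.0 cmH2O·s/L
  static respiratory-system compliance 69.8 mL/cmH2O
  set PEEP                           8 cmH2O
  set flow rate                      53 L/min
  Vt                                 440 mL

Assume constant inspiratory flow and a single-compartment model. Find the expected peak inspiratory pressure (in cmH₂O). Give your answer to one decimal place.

18.7

Flow: 53 L/min ÷ 60 = 0.8833 L/s.
Equation of motion (constant flow): PIP = Vt/C + R·V̇ + PEEP.
PIP = 440/69.8 + 5.0×0.8833 + 8 = 6.304 + 4.417 + 8 = 18.721 cmH2O.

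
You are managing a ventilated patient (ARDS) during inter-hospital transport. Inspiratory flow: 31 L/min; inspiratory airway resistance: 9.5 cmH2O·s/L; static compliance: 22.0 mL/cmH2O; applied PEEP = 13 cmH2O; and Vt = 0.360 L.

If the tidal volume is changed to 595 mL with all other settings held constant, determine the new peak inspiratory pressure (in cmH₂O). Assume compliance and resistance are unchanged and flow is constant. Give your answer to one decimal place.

Flow: 31 L/min ÷ 60 = 0.5167 L/s.
PIP = Vt/C + R·V̇ + PEEP (constant-flow equation of motion).
Only the elastic term changes: ΔPIP = ΔVt / C = (595 − 360) / 22.0 = 10.682 cmH2O.
Original PIP = 360/22.0 + 9.5×0.5167 + 13 = 34.272 cmH2O; new PIP = 34.272 + (10.682) = 44.954 cmH2O.

45.0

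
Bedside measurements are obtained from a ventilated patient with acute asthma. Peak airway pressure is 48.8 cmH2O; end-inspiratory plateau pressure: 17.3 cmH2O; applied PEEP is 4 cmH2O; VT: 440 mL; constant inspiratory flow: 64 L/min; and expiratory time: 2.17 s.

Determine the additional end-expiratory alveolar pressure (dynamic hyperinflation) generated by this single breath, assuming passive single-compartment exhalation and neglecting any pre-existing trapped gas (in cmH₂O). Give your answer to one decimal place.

Flow: 64 L/min ÷ 60 = 1.0667 L/s.
R = (PIP − Pplat)/V̇ = (48.8 − 17.3) / 1.0667 = 31.5/1.0667 = 29.53 cmH2O·s/L.
C = Vt/(Pplat − PEEP) = 440.0 / (17.3 − 4) = 440.0/13.3 = 33.083 mL/cmH2O.
τ = R × C = 29.53 × 0.03308 L/cmH2O = 0.9769 s.
Fraction remaining = e^(−Te/τ) = e^(−2.17/0.9769) = 0.1085; trapped volume = 440.0 × 0.1085 = 47.74 mL.
Additional alveolar pressure from trapping ≈ V_trapped / C = 47.74 / 33.083 = 1.443 cmH2O.

1.4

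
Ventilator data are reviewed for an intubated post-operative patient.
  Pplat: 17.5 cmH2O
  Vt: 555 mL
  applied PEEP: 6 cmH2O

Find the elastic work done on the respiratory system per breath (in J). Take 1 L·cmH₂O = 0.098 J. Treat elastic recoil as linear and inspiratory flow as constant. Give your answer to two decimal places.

Elastic work ≈ ½ × (Pplat − PEEP) × Vt = 0.5 × (17.5 − 6) × 0.555 L = 0.5 × 11.5 × 0.555 = 3.191 L·cmH2O.
× 0.098 J/(L·cmH2O) → 0.3127 J.

0.31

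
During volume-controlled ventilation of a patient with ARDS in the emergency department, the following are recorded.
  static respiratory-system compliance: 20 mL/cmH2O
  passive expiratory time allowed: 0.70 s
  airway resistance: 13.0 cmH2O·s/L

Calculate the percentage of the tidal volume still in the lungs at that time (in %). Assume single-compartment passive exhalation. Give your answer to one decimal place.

τ = R × C = 13.0 × 20 mL/cmH2O = 13.0 × 0.020 L/cmH2O = 0.26 s.
Passive exhalation: V(t)/V₀ = e^(−t/τ) = e^(−0.70/0.26) = 0.06772.
Fraction remaining = 0.06772 → 6.772%.

6.8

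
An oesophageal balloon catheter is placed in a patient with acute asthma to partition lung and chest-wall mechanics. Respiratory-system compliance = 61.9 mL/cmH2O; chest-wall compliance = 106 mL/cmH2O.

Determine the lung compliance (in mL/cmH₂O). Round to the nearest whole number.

149

1/CL = 1/Crs − 1/Ccw.
1/CL = 1/61.9 − 1/106 = 0.006721.
CL = 148.79 mL/cmH2O.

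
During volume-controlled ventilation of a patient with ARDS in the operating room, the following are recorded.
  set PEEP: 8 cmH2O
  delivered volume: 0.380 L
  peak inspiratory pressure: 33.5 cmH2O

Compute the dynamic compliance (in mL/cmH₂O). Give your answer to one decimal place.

Dynamic compliance = Vt / (PIP − PEEP) = 380 / (33.5 − 8) = 380 / 25.5 = 14.902 mL/cmH2O.

14.9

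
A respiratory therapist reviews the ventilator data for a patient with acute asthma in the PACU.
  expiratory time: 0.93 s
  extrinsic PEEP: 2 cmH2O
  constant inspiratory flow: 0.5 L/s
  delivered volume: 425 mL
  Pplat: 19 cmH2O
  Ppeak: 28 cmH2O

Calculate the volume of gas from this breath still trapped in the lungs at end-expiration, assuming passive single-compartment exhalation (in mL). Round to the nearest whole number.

54

R = (PIP − Pplat)/V̇ = (28 − 19) / 0.5 = 9.0/0.5 = 18.0 cmH2O·s/L.
C = Vt/(Pplat − PEEP) = 425.0 / (19 − 2) = 425.0/17.0 = 25.0 mL/cmH2O.
τ = R × C = 18.0 × 0.025 L/cmH2O = 0.45 s.
Fraction remaining = e^(−Te/τ) = e^(−0.93/0.45) = 0.1266.
Trapped volume = 425.0 × 0.1266 = 53.805 mL.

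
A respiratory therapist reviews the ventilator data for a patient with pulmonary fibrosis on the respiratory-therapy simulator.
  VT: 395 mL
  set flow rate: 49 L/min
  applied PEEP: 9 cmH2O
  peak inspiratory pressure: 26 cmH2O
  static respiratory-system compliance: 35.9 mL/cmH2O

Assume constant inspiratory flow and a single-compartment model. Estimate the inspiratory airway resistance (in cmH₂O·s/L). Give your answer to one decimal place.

7.3

Flow: 49 L/min ÷ 60 = 0.8167 L/s.
Equation of motion (constant flow): PIP = Vt/C + R·V̇ + PEEP.
R·V̇ = PIP − Vt/C − PEEP = 26 − 395/35.9 − 9 = 26 − 11.003 − 9 = 5.997 cmH2O.
R = 5.997 / 0.8167 = 7.343 cmH2O·s/L.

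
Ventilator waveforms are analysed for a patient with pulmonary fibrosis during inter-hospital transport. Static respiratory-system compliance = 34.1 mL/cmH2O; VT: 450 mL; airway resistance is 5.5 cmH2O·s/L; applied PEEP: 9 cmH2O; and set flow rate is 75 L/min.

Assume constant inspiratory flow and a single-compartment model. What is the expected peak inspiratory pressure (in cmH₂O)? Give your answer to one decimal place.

Flow: 75 L/min ÷ 60 = 1.25 L/s.
Equation of motion (constant flow): PIP = Vt/C + R·V̇ + PEEP.
PIP = 450/34.1 + 5.5×1.25 + 9 = 13.196 + 6.875 + 9 = 29.071 cmH2O.

29.1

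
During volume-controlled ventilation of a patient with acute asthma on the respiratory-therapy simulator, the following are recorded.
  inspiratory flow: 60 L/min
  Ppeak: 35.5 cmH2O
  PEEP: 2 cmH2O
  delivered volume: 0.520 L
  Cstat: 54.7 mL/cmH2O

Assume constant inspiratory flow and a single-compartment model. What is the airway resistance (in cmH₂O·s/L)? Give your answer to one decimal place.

Flow: 60 L/min ÷ 60 = 1 L/s.
Equation of motion (constant flow): PIP = Vt/C + R·V̇ + PEEP.
R·V̇ = PIP − Vt/C − PEEP = 35.5 − 520/54.7 − 2 = 35.5 − 9.506 − 2 = 23.994 cmH2O.
R = 23.994 / 1 = 23.994 cmH2O·s/L.

24.0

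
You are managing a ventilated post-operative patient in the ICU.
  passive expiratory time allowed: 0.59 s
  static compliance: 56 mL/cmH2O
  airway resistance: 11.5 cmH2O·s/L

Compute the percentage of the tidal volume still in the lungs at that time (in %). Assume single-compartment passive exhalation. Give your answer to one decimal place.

τ = R × C = 11.5 × 56 mL/cmH2O = 11.5 × 0.056 L/cmH2O = 0.644 s.
Passive exhalation: V(t)/V₀ = e^(−t/τ) = e^(−0.59/0.644) = 0.4001.
Fraction remaining = 0.4001 → 40.01%.

40.0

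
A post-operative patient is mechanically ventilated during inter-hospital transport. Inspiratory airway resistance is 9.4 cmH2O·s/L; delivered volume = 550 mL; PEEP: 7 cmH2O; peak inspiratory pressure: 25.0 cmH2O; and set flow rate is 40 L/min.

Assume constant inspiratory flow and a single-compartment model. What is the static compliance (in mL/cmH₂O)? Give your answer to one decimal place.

Flow: 40 L/min ÷ 60 = 0.6667 L/s.
Equation of motion (constant flow): PIP = Vt/C + R·V̇ + PEEP.
Vt/C = PIP − R·V̇ − PEEP = 25.0 − 9.4×0.6667 − 7 = 25.0 − 6.267 − 7 = 11.733 cmH2O.
C = Vt / 11.733 = 550 / 11.733 = 46.876 mL/cmH2O.

46.9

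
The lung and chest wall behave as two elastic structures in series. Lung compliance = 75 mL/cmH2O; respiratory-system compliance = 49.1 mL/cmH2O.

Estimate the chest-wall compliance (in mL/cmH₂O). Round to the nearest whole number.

1/Ccw = 1/Crs − 1/CL.
1/Ccw = 1/49.1 − 1/75 = 0.007033.
Ccw = 142.19 mL/cmH2O.

142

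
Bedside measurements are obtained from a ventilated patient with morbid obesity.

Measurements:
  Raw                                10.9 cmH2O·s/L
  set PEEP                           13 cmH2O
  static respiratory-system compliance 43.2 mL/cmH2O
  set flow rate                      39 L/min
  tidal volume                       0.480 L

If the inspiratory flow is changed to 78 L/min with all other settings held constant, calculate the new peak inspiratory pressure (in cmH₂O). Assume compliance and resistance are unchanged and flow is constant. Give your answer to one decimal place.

Flow: 39 L/min ÷ 60 = 0.65 L/s.
New flow: 78 L/min ÷ 60 = 1.3 L/s.
PIP = Vt/C + R·V̇ + PEEP (constant-flow equation of motion).
Only the resistive term changes: ΔPIP = R × ΔV̇ = 10.9 × (1.3 − 0.65) = 10.9 × 0.65 = 7.085 cmH2O.
Original PIP = 480/43.2 + 10.9×0.65 + 13 = 31.196 cmH2O; new PIP = 31.196 + (7.085) = 38.281 cmH2O.

38.3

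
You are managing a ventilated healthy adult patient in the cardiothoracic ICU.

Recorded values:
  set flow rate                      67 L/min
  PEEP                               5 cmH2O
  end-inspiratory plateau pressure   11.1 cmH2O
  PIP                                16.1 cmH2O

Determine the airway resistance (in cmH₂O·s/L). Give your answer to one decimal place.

4.5

Flow: 67 L/min ÷ 60 = 1.1167 L/s.
Raw = (PIP − Pplat) / flow = (16.1 − 11.1) / 1.1167 = 5.0 / 1.1167 = 4.477 cmH2O·s/L.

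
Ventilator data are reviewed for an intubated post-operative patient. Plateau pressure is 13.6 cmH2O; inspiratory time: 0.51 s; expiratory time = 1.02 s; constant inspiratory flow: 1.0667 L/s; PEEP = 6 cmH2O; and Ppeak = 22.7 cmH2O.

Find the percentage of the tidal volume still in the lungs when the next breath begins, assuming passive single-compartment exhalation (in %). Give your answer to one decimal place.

18.8

Vt = flow × Ti = 1.0667 L/s × 0.51 s × 1000 mL/L = 544.02 mL.
R = (PIP − Pplat)/V̇ = (22.7 − 13.6) / 1.0667 = 9.1/1.0667 = 8.531 cmH2O·s/L.
C = Vt/(Pplat − PEEP) = 544.02 / (13.6 − 6) = 544.02/7.6 = 71.582 mL/cmH2O.
τ = R × C = 8.531 × 0.07158 L/cmH2O = 0.6106 s.
Fraction remaining at end-expiration = e^(−Te/τ) = e^(−1.02/0.6106) = 0.1882 → 18.82%.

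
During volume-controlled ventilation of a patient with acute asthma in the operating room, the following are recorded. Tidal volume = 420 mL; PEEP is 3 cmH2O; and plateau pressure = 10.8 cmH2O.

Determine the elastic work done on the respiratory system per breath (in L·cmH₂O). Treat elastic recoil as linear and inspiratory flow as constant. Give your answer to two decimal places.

1.64

Elastic work ≈ ½ × (Pplat − PEEP) × Vt = 0.5 × (10.8 − 3) × 0.420 L = 0.5 × 7.8 × 0.420 = 1.638 L·cmH2O.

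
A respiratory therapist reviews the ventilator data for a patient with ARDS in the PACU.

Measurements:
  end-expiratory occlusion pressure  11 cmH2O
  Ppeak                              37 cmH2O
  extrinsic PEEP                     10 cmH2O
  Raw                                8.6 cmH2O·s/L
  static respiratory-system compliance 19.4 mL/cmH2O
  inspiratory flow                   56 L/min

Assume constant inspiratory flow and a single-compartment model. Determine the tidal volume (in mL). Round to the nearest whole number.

Flow: 56 L/min ÷ 60 = 0.9333 L/s.
Total PEEP = 11 cmH2O (set 10 + intrinsic 1); this is the baseline alveolar pressure.
Equation of motion (constant flow): PIP = Vt/C + R·V̇ + PEEP.
Vt/C = PIP − R·V̇ − PEEP = 37 − 8.026 − 11 = 17.974 cmH2O.
Vt = C × 17.974 = 19.4 × 17.974 = 348.7 mL.

349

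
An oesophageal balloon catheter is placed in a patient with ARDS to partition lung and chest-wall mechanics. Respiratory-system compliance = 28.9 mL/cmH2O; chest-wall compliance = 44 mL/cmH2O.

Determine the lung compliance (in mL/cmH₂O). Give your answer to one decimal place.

1/CL = 1/Crs − 1/Ccw.
1/CL = 1/28.9 − 1/44 = 0.01187.
CL = 84.246 mL/cmH2O.

84.2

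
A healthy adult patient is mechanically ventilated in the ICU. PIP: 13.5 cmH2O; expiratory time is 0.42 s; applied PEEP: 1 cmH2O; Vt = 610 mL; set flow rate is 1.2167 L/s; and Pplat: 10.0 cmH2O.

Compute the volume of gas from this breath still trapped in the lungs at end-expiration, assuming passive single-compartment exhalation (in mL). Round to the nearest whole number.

R = (PIP − Pplat)/V̇ = (13.5 − 10.0) / 1.2167 = 3.5/1.2167 = 2.877 cmH2O·s/L.
C = Vt/(Pplat − PEEP) = 610.0 / (10.0 − 1) = 610.0/9.0 = 67.778 mL/cmH2O.
τ = R × C = 2.877 × 0.06778 L/cmH2O = 0.195 s.
Fraction remaining = e^(−Te/τ) = e^(−0.42/0.195) = 0.116.
Trapped volume = 610.0 × 0.116 = 70.76 mL.

71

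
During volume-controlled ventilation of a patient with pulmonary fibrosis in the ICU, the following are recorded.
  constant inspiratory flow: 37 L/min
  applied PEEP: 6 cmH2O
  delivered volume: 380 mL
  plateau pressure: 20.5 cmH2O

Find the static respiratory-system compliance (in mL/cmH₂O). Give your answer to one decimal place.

Cstat = Vt / (Pplat − PEEP) = 380 / (20.5 − 6) = 380 / 14.5 = 26.207 mL/cmH2O.

26.2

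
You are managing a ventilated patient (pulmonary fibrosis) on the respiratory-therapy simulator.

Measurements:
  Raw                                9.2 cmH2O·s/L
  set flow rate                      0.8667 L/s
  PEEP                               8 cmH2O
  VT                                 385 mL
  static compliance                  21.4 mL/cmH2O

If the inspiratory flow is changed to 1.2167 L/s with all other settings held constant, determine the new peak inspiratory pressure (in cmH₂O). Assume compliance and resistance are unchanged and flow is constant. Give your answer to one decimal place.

PIP = Vt/C + R·V̇ + PEEP (constant-flow equation of motion).
Only the resistive term changes: ΔPIP = R × ΔV̇ = 9.2 × (1.2167 − 0.8667) = 9.2 × 0.35 = 3.22 cmH2O.
Original PIP = 385/21.4 + 9.2×0.8667 + 8 = 33.964 cmH2O; new PIP = 33.964 + (3.22) = 37.184 cmH2O.

37.2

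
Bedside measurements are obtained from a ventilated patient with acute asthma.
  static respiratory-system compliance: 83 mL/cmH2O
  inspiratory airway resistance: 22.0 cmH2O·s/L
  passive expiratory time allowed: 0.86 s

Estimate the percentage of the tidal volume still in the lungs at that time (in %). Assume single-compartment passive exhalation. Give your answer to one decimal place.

62.4

τ = R × C = 22.0 × 83 mL/cmH2O = 22.0 × 0.083 L/cmH2O = 1.826 s.
Passive exhalation: V(t)/V₀ = e^(−t/τ) = e^(−0.86/1.826) = 0.6244.
Fraction remaining = 0.6244 → 62.44%.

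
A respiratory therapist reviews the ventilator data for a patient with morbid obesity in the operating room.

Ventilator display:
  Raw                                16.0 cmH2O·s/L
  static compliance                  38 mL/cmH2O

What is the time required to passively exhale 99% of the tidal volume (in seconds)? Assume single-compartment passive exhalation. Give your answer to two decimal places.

τ = R × C = 16.0 × 38 mL/cmH2O = 16.0 × 0.038 L/cmH2O = 0.608 s.
Exhaled fraction f = 1 − e^(−t/τ) → t = −τ·ln(1 − f) = −0.608·ln(0.01) = 2.8 s.

2.80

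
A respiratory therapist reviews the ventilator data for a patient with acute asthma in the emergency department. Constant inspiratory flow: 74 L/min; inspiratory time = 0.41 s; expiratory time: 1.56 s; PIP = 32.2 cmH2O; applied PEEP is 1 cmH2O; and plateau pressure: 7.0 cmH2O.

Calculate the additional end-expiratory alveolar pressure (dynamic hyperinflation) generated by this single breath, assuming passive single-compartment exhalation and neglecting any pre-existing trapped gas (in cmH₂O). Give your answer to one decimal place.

2.4

Flow: 74 L/min ÷ 60 = 1.2333 L/s.
Vt = flow × Ti = 1.2333 L/s × 0.41 s × 1000 mL/L = 505.65 mL.
R = (PIP − Pplat)/V̇ = (32.2 − 7.0) / 1.2333 = 25.2/1.2333 = 20.433 cmH2O·s/L.
C = Vt/(Pplat − PEEP) = 505.65 / (7.0 − 1) = 505.65/6.0 = 84.275 mL/cmH2O.
τ = R × C = 20.433 × 0.08428 L/cmH2O = 1.722 s.
Fraction remaining = e^(−Te/τ) = e^(−1.56/1.722) = 0.4042; trapped volume = 505.65 × 0.4042 = 204.38 mL.
Additional alveolar pressure from trapping ≈ V_trapped / C = 204.38 / 84.275 = 2.425 cmH2O.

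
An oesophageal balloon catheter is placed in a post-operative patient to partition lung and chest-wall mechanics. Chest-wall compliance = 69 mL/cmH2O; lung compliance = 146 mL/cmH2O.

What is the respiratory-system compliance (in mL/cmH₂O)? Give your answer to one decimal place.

Lung and chest wall are elastances in series: 1/Crs = 1/CL + 1/Ccw.
1/Crs = 1/146 + 1/69 = 0.02134.
Crs = 46.86 mL/cmH2O.

46.9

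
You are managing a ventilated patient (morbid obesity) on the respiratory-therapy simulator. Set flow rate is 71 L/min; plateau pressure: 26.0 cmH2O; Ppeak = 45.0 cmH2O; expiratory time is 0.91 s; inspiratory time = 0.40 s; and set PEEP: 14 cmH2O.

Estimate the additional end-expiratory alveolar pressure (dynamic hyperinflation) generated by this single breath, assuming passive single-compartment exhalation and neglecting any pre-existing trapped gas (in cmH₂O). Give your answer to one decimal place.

2.9

Flow: 71 L/min ÷ 60 = 1.1833 L/s.
Vt = flow × Ti = 1.1833 L/s × 0.40 s × 1000 mL/L = 473.32 mL.
R = (PIP − Pplat)/V̇ = (45.0 − 26.0) / 1.1833 = 19.0/1.1833 = 16.057 cmH2O·s/L.
C = Vt/(Pplat − PEEP) = 473.32 / (26.0 − 14) = 473.32/12.0 = 39.443 mL/cmH2O.
τ = R × C = 16.057 × 0.03944 L/cmH2O = 0.6333 s.
Fraction remaining = e^(−Te/τ) = e^(−0.91/0.6333) = 0.2377; trapped volume = 473.32 × 0.2377 = 112.51 mL.
Additional alveolar pressure from trapping ≈ V_trapped / C = 112.51 / 39.443 = 2.852 cmH2O.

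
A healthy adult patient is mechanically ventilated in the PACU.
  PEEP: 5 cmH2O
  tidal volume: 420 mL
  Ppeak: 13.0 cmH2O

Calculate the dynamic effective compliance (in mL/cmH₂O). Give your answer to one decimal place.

52.5

Dynamic compliance = Vt / (PIP − PEEP) = 420 / (13.0 − 5) = 420 / 8.0 = 52.5 mL/cmH2O.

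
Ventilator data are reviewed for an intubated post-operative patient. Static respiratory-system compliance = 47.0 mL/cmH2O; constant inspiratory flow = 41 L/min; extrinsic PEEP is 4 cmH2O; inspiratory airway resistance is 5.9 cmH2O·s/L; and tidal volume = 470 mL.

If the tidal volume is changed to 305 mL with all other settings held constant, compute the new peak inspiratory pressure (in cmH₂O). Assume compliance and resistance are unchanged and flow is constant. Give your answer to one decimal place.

Flow: 41 L/min ÷ 60 = 0.6833 L/s.
PIP = Vt/C + R·V̇ + PEEP (constant-flow equation of motion).
Only the elastic term changes: ΔPIP = ΔVt / C = (305 − 470) / 47.0 = -3.511 cmH2O.
Original PIP = 470/47.0 + 5.9×0.6833 + 4 = 18.031 cmH2O; new PIP = 18.031 + (-3.511) = 14.52 cmH2O.

14.5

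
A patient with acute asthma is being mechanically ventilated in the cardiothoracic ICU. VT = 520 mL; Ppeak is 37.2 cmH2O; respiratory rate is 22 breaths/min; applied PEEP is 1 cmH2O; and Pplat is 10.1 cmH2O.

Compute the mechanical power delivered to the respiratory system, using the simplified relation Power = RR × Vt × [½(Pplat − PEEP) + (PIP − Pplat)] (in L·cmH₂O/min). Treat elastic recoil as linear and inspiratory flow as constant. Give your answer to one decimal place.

362.1

Per-breath work = Vt × [½(Pplat−PEEP) + (PIP−Pplat)] = 0.520 × [0.5×9.1 + 27.1] = 0.520 × 31.65 = 16.458 L·cmH2O.
Power = 22 × 16.458 = 362.08 L·cmH2O/min.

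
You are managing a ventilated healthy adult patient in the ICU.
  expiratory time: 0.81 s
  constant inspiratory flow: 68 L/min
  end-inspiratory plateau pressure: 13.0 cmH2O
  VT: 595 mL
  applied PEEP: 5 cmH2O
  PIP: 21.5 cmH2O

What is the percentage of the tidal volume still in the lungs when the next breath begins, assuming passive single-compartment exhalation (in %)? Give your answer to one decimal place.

Flow: 68 L/min ÷ 60 = 1.1333 L/s.
R = (PIP − Pplat)/V̇ = (21.5 − 13.0) / 1.1333 = 8.5/1.1333 = 7.5 cmH2O·s/L.
C = Vt/(Pplat − PEEP) = 595.0 / (13.0 − 5) = 595.0/8.0 = 74.375 mL/cmH2O.
τ = R × C = 7.5 × 0.07438 L/cmH2O = 0.5579 s.
Fraction remaining at end-expiration = e^(−Te/τ) = e^(−0.81/0.5579) = 0.2341 → 23.41%.

23.4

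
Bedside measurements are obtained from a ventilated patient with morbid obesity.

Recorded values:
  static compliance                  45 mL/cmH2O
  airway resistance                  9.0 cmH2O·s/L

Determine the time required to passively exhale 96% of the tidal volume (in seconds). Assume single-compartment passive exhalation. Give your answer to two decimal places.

1.30

τ = R × C = 9.0 × 45 mL/cmH2O = 9.0 × 0.045 L/cmH2O = 0.405 s.
Exhaled fraction f = 1 − e^(−t/τ) → t = −τ·ln(1 − f) = −0.405·ln(0.04) = 1.304 s.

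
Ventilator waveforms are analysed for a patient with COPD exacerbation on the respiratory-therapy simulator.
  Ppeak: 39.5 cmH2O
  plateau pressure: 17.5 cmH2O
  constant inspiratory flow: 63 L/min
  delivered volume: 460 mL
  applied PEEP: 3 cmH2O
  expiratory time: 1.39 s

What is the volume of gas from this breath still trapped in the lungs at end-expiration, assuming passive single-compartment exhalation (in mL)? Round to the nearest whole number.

Flow: 63 L/min ÷ 60 = 1.05 L/s.
R = (PIP − Pplat)/V̇ = (39.5 − 17.5) / 1.05 = 22.0/1.05 = 20.952 cmH2O·s/L.
C = Vt/(Pplat − PEEP) = 460.0 / (17.5 − 3) = 460.0/14.5 = 31.724 mL/cmH2O.
τ = R × C = 20.952 × 0.03172 L/cmH2O = 0.6646 s.
Fraction remaining = e^(−Te/τ) = e^(−1.39/0.6646) = 0.1235.
Trapped volume = 460.0 × 0.1235 = 56.81 mL.

57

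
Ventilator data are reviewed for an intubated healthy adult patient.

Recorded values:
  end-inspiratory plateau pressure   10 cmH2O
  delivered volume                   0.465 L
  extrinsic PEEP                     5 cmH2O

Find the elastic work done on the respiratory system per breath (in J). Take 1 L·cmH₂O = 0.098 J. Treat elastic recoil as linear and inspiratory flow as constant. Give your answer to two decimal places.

0.11

Elastic work ≈ ½ × (Pplat − PEEP) × Vt = 0.5 × (10 − 5) × 0.465 L = 0.5 × 5.0 × 0.465 = 1.163 L·cmH2O.
× 0.098 J/(L·cmH2O) → 0.114 J.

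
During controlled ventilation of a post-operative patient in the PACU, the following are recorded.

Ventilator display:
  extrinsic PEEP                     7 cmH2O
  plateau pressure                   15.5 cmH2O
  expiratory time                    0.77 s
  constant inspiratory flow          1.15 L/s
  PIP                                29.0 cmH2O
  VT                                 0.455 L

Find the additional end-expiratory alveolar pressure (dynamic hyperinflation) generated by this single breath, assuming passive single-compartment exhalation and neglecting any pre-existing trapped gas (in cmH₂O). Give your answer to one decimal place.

2.5

R = (PIP − Pplat)/V̇ = (29.0 − 15.5) / 1.15 = 13.5/1.15 = 11.739 cmH2O·s/L.
C = Vt/(Pplat − PEEP) = 455.0 / (15.5 − 7) = 455.0/8.5 = 53.529 mL/cmH2O.
τ = R × C = 11.739 × 0.05353 L/cmH2O = 0.6284 s.
Fraction remaining = e^(−Te/τ) = e^(−0.77/0.6284) = 0.2937; trapped volume = 455.0 × 0.2937 = 133.63 mL.
Additional alveolar pressure from trapping ≈ V_trapped / C = 133.63 / 53.529 = 2.496 cmH2O.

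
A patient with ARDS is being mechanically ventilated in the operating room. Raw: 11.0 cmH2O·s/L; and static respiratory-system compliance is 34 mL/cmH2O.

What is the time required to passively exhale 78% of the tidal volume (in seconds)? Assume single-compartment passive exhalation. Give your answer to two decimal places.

τ = R × C = 11.0 × 34 mL/cmH2O = 11.0 × 0.034 L/cmH2O = 0.374 s.
Exhaled fraction f = 1 − e^(−t/τ) → t = −τ·ln(1 − f) = −0.374·ln(0.22) = 0.5663 s.

0.57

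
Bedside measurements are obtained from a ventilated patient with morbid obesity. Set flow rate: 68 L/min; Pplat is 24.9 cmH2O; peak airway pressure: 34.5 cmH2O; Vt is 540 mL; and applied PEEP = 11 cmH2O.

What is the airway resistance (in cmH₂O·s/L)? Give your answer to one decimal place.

8.5

Flow: 68 L/min ÷ 60 = 1.1333 L/s.
Raw = (PIP − Pplat) / flow = (34.5 − 24.9) / 1.1333 = 9.6 / 1.1333 = 8.471 cmH2O·s/L.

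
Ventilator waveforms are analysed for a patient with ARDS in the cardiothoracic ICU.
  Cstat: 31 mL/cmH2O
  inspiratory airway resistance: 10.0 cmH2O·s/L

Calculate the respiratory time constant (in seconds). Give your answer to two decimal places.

τ = R × C = 10.0 × 31 mL/cmH2O = 10.0 × 0.031 L/cmH2O = 0.31 s.

0.31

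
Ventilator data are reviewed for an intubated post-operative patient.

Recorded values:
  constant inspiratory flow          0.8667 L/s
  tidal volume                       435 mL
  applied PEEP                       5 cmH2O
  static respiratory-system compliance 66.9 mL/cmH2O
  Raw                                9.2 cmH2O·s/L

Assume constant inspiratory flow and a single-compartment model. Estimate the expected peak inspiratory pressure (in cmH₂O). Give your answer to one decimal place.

Equation of motion (constant flow): PIP = Vt/C + R·V̇ + PEEP.
PIP = 435/66.9 + 9.2×0.8667 + 5 = 6.502 + 7.974 + 5 = 19.476 cmH2O.

19.5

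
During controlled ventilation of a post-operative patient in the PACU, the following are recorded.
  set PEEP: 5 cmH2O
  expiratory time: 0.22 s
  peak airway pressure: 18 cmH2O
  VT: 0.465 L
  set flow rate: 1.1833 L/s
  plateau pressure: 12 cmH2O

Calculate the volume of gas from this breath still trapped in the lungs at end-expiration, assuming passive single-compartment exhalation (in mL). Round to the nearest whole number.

R = (PIP − Pplat)/V̇ = (18 − 12) / 1.1833 = 6.0/1.1833 = 5.071 cmH2O·s/L.
C = Vt/(Pplat − PEEP) = 465.0 / (12 − 5) = 465.0/7.0 = 66.429 mL/cmH2O.
τ = R × C = 5.071 × 0.06643 L/cmH2O = 0.3369 s.
Fraction remaining = e^(−Te/τ) = e^(−0.22/0.3369) = 0.5205.
Trapped volume = 465.0 × 0.5205 = 242.03 mL.

242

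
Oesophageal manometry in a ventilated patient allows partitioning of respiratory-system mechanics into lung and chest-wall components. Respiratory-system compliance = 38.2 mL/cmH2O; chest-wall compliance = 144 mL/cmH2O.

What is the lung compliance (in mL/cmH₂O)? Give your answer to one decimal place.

52.0

1/CL = 1/Crs − 1/Ccw.
1/CL = 1/38.2 − 1/144 = 0.01923.
CL = 52.002 mL/cmH2O.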